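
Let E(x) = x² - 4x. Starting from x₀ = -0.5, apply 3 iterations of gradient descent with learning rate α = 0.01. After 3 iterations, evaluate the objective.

E′(x) = 2x - 4
x₁ = -0.5 − 0.01·(-5) = -0.45
x₂ = -0.45 − 0.01·(-4.9) = -0.401
x₃ = -0.401 − 0.01·(-4.802) = -0.35298
E(-0.35298) = 1.5365148804

1.5365148804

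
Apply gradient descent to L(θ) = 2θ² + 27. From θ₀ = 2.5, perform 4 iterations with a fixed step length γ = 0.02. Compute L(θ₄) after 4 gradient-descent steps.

L′(θ) = 4θ
Step 1: L′(2.5) = 10; θ₁ = 2.5 − 0.02·10 = 2.3
Step 2: L′(2.3) = 9.2; θ₂ = 2.3 − 0.02·9.2 = 2.116
Step 3: L′(2.116) = 8.464; θ₃ = 2.116 − 0.02·8.464 = 1.94672
Step 4: L′(1.94672) = 7.78688; θ₄ = 1.94672 − 0.02·7.78688 = 1.7909824
L(1.7909824) = 33.41523591421952

33.41523591421952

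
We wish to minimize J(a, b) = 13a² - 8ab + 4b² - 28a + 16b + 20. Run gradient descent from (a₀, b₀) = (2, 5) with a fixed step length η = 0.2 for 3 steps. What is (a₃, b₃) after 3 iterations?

(105.04, -41.016)

∇J = (26a - 8b - 28, -8a + 8b + 16)
(a₁, b₁) = (2, 5) − 0.2·(-16, 40) = (5.2, -3)
(a₂, b₂) = (5.2, -3) − 0.2·(131.2, -49.6) = (-21.04, 6.92)
(a₃, b₃) = (-21.04, 6.92) − 0.2·(-630.4, 239.68) = (105.04, -41.016)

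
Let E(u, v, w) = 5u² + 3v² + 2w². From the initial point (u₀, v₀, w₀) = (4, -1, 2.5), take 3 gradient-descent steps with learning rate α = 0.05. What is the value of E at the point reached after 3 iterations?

∇E = (10u, 6v, 4w)
Step 1: at (4, -1, 2.5), ∇E = (40, -6, 10) → (4, -1, 2.5) − 0.05·(40, -6, 10) = (2, -0.7, 2)
Step 2: at (2, -0.7, 2), ∇E = (20, -4.2, 8) → (2, -0.7, 2) − 0.05·(20, -4.2, 8) = (1, -0.49, 1.6)
Step 3: at (1, -0.49, 1.6), ∇E = (10, -2.94, 6.4) → (1, -0.49, 1.6) − 0.05·(10, -2.94, 6.4) = (0.5, -0.343, 1.28)
E(0.5, -0.343, 1.28) = 4.879747

4.879747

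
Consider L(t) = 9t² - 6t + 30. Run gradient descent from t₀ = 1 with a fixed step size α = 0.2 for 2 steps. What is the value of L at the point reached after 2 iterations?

211.7904

L′(t) = 18t - 6
t₁ = 1 − 0.2·12 = -1.4
t₂ = -1.4 − 0.2·(-31.2) = 4.84
L(4.84) = 211.7904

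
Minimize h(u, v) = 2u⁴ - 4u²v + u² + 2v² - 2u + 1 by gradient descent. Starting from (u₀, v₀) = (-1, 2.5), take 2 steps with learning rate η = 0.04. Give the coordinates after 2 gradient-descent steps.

∇h = (8u³ - 8uv + 2u - 2, -4u² + 4v)
(u₁, v₁) = (-1, 2.5) − 0.04·(8, 6) = (-1.32, 2.26)
(u₂, v₂) = (-1.32, 2.26) − 0.04·(0.825856, 2.0704) = (-1.35303424, 2.177184)

(-1.35303424, 2.177184)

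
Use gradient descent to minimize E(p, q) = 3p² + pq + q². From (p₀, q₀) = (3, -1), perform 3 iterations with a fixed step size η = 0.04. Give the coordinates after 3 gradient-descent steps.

∇E = (6p + q, p + 2q)
Step 1: at (3, -1), ∇E = (17, 1) → (3, -1) − 0.04·(17, 1) = (2.32, -1.04)
Step 2: at (2.32, -1.04), ∇E = (12.88, 0.24) → (2.32, -1.04) − 0.04·(12.88, 0.24) = (1.8048, -1.0496)
Step 3: at (1.8048, -1.0496), ∇E = (9.7792, -0.2944) → (1.8048, -1.0496) − 0.04·(9.7792, -0.2944) = (1.413632, -1.037824)

(1.413632, -1.037824)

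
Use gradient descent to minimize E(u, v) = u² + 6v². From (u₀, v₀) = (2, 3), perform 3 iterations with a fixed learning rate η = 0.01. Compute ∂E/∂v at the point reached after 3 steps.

24.532992

∇E = (2u, 12v)
(u₁, v₁) = (2, 3) − 0.01·(4, 36) = (1.96, 2.64)
(u₂, v₂) = (1.96, 2.64) − 0.01·(3.92, 31.68) = (1.9208, 2.3232)
(u₃, v₃) = (1.9208, 2.3232) − 0.01·(3.8416, 27.8784) = (1.882384, 2.044416)
∂E/∂v at (1.882384, 2.044416) = 24.532992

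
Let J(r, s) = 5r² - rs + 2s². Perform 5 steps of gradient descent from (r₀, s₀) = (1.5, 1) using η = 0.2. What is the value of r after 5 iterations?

-1.52896

∇J = (10r - s, -r + 4s)
(r₁, s₁) = (1.5, 1) − 0.2·(14, 2.5) = (-1.3, 0.5)
(r₂, s₂) = (-1.3, 0.5) − 0.2·(-13.5, 3.3) = (1.4, -0.16)
(r₃, s₃) = (1.4, -0.16) − 0.2·(14.16, -2.04) = (-1.432, 0.248)
(r₄, s₄) = (-1.432, 0.248) − 0.2·(-14.568, 2.424) = (1.4816, -0.2368)
(r₅, s₅) = (1.4816, -0.2368) − 0.2·(15.0528, -2.4288) = (-1.52896, 0.24896)
r = -1.52896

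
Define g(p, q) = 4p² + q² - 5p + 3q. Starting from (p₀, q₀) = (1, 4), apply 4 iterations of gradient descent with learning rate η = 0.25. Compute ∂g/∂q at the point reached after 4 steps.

0.6875

∇g = (8p - 5, 2q + 3)
Step 1: at (1, 4), ∇g = (3, 11) → (1, 4) − 0.25·(3, 11) = (0.25, 1.25)
Step 2: at (0.25, 1.25), ∇g = (-3, 5.5) → (0.25, 1.25) − 0.25·(-3, 5.5) = (1, -0.125)
Step 3: at (1, -0.125), ∇g = (3, 2.75) → (1, -0.125) − 0.25·(3, 2.75) = (0.25, -0.8125)
Step 4: at (0.25, -0.8125), ∇g = (-3, 1.375) → (0.25, -0.8125) − 0.25·(-3, 1.375) = (1, -1.15625)
∂g/∂q at (1, -1.15625) = 0.6875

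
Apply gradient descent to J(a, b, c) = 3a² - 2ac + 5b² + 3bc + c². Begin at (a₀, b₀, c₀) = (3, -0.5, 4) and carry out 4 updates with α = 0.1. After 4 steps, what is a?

1.3299

∇J = (6a - 2c, 10b + 3c, -2a + 3b + 2c)
(a₁, b₁, c₁) = (3, -0.5, 4) − 0.1·(10, 7, 0.5) = (2, -1.2, 3.95)
(a₂, b₂, c₂) = (2, -1.2, 3.95) − 0.1·(4.1, -0.15, 0.3) = (1.59, -1.185, 3.92)
(a₃, b₃, c₃) = (1.59, -1.185, 3.92) − 0.1·(1.7, -0.09, 1.105) = (1.42, -1.176, 3.8095)
(a₄, b₄, c₄) = (1.42, -1.176, 3.8095) − 0.1·(0.901, -0.3315, 1.251) = (1.3299, -1.14285, 3.6844)
a = 1.3299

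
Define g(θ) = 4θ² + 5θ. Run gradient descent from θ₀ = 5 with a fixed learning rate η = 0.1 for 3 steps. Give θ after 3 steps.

-0.58

g′(θ) = 8θ + 5
θ₁ = 5 − 0.1·45 = 0.5
θ₂ = 0.5 − 0.1·9 = -0.4
θ₃ = -0.4 − 0.1·1.8 = -0.58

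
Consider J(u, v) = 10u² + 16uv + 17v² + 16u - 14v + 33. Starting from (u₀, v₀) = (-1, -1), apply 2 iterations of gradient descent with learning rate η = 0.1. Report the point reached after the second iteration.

(-11.24, -13.16)

∇J = (20u + 16v + 16, 16u + 34v - 14)
(u₁, v₁) = (-1, -1) − 0.1·(-20, -64) = (1, 5.4)
(u₂, v₂) = (1, 5.4) − 0.1·(122.4, 185.6) = (-11.24, -13.16)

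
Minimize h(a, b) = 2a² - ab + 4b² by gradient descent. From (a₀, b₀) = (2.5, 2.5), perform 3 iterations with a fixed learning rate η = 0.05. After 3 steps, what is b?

∇h = (4a - b, -a + 8b)
Step 1: at (2.5, 2.5), ∇h = (7.5, 17.5) → (2.5, 2.5) − 0.05·(7.5, 17.5) = (2.125, 1.625)
Step 2: at (2.125, 1.625), ∇h = (6.875, 10.875) → (2.125, 1.625) − 0.05·(6.875, 10.875) = (1.78125, 1.08125)
Step 3: at (1.78125, 1.08125), ∇h = (6.04375, 6.86875) → (1.78125, 1.08125) − 0.05·(6.04375, 6.86875) = (1.4790625, 0.7378125)
b = 0.7378125

0.7378125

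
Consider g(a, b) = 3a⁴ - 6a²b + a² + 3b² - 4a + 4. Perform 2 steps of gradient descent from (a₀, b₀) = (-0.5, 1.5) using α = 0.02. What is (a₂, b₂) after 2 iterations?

∇g = (12a³ - 12ab + 2a - 4, -6a² + 6b)
(a₁, b₁) = (-0.5, 1.5) − 0.02·(2.5, 7.5) = (-0.55, 1.35)
(a₂, b₂) = (-0.55, 1.35) − 0.02·(1.8135, 6.285) = (-0.58627, 1.2243)

(-0.58627, 1.2243)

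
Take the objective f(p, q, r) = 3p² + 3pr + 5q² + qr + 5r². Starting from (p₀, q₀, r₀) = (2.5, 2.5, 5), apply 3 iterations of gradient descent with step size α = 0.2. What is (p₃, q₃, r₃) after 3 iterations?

∇f = (6p + 3r, 10q + r, 3p + q + 10r)
Step 1: at (2.5, 2.5, 5), ∇f = (30, 30, 60) → (2.5, 2.5, 5) − 0.2·(30, 30, 60) = (-3.5, -3.5, -7)
Step 2: at (-3.5, -3.5, -7), ∇f = (-42, -42, -84) → (-3.5, -3.5, -7) − 0.2·(-42, -42, -84) = (4.9, 4.9, 9.8)
Step 3: at (4.9, 4.9, 9.8), ∇f = (58.8, 58.8, 117.6) → (4.9, 4.9, 9.8) − 0.2·(58.8, 58.8, 117.6) = (-6.86, -6.86, -13.72)

(-6.86, -6.86, -13.72)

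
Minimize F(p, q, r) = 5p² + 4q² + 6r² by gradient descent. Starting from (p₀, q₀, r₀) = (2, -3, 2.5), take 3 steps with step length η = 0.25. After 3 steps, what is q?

3

∇F = (10p, 8q, 12r)
Step 1: at (2, -3, 2.5), ∇F = (20, -24, 30) → (2, -3, 2.5) − 0.25·(20, -24, 30) = (-3, 3, -5)
Step 2: at (-3, 3, -5), ∇F = (-30, 24, -60) → (-3, 3, -5) − 0.25·(-30, 24, -60) = (4.5, -3, 10)
Step 3: at (4.5, -3, 10), ∇F = (45, -24, 120) → (4.5, -3, 10) − 0.25·(45, -24, 120) = (-6.75, 3, -20)
q = 3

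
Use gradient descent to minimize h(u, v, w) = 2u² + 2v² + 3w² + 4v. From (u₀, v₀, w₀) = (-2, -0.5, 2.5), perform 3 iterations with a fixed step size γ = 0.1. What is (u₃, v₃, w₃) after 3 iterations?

(-0.432, -0.892, 0.16)

∇h = (4u, 4v + 4, 6w)
Step 1: at (-2, -0.5, 2.5), ∇h = (-8, 2, 15) → (-2, -0.5, 2.5) − 0.1·(-8, 2, 15) = (-1.2, -0.7, 1)
Step 2: at (-1.2, -0.7, 1), ∇h = (-4.8, 1.2, 6) → (-1.2, -0.7, 1) − 0.1·(-4.8, 1.2, 6) = (-0.72, -0.82, 0.4)
Step 3: at (-0.72, -0.82, 0.4), ∇h = (-2.88, 0.72, 2.4) → (-0.72, -0.82, 0.4) − 0.1·(-2.88, 0.72, 2.4) = (-0.432, -0.892, 0.16)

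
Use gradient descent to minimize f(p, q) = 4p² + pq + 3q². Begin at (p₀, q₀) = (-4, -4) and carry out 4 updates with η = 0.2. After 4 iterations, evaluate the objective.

∇f = (8p + q, p + 6q)
(p₁, q₁) = (-4, -4) − 0.2·(-36, -28) = (3.2, 1.6)
(p₂, q₂) = (3.2, 1.6) − 0.2·(27.2, 12.8) = (-2.24, -0.96)
(p₃, q₃) = (-2.24, -0.96) − 0.2·(-18.88, -8) = (1.536, 0.64)
(p₄, q₄) = (1.536, 0.64) − 0.2·(12.928, 5.376) = (-1.0496, -0.4352)
f(-1.0496, -0.4352) = 5.43162368

5.43162368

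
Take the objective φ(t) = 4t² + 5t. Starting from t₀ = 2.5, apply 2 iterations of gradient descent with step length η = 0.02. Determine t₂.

1.58

φ′(t) = 8t + 5
t₁ = 2.5 − 0.02·25 = 2
t₂ = 2 − 0.02·21 = 1.58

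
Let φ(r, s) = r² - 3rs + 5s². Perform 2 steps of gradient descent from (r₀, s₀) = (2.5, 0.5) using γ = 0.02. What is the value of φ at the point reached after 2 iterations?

3.15516092

∇φ = (2r - 3s, -3r + 10s)
(r₁, s₁) = (2.5, 0.5) − 0.02·(3.5, -2.5) = (2.43, 0.55)
(r₂, s₂) = (2.43, 0.55) − 0.02·(3.21, -1.79) = (2.3658, 0.5858)
φ(2.3658, 0.5858) = 3.15516092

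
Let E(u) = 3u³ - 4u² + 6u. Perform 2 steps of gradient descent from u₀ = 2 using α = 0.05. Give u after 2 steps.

0.4595

E′(u) = 9u² - 8u + 6
Step 1: E′(2) = 26; u₁ = 2 − 0.05·26 = 0.7
Step 2: E′(0.7) = 4.81; u₂ = 0.7 − 0.05·4.81 = 0.4595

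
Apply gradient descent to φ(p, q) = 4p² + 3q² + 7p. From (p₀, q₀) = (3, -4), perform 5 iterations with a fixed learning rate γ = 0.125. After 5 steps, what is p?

∇φ = (8p + 7, 6q)
Step 1: at (3, -4), ∇φ = (31, -24) → (3, -4) − 0.125·(31, -24) = (-0.875, -1)
Step 2: at (-0.875, -1), ∇φ = (0, -6) → (-0.875, -1) − 0.125·(0, -6) = (-0.875, -0.25)
Step 3: at (-0.875, -0.25), ∇φ = (0, -1.5) → (-0.875, -0.25) − 0.125·(0, -1.5) = (-0.875, -0.0625)
Step 4: at (-0.875, -0.0625), ∇φ = (0, -0.375) → (-0.875, -0.0625) − 0.125·(0, -0.375) = (-0.875, -0.015625)
Step 5: at (-0.875, -0.015625), ∇φ = (0, -0.09375) → (-0.875, -0.015625) − 0.125·(0, -0.09375) = (-0.875, -0.00390625)
p = -0.875

-0.875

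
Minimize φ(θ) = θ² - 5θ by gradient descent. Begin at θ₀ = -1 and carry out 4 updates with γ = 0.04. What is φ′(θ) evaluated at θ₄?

φ′(θ) = 2θ - 5
Step 1: φ′(-1) = -7; θ₁ = -1 − 0.04·(-7) = -0.72
Step 2: φ′(-0.72) = -6.44; θ₂ = -0.72 − 0.04·(-6.44) = -0.4624
Step 3: φ′(-0.4624) = -5.9248; θ₃ = -0.4624 − 0.04·(-5.9248) = -0.225408
Step 4: φ′(-0.225408) = -5.450816; θ₄ = -0.225408 − 0.04·(-5.450816) = -0.00737536
φ′(θ) at (-0.00737536) = -5.01475072

-5.01475072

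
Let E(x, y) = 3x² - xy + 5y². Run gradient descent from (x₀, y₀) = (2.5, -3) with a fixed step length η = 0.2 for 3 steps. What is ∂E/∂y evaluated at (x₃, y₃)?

∇E = (6x - y, -x + 10y)
Step 1: at (2.5, -3), ∇E = (18, -32.5) → (2.5, -3) − 0.2·(18, -32.5) = (-1.1, 3.5)
Step 2: at (-1.1, 3.5), ∇E = (-10.1, 36.1) → (-1.1, 3.5) − 0.2·(-10.1, 36.1) = (0.92, -3.72)
Step 3: at (0.92, -3.72), ∇E = (9.24, -38.12) → (0.92, -3.72) − 0.2·(9.24, -38.12) = (-0.928, 3.904)
∂E/∂y at (-0.928, 3.904) = 39.968

39.968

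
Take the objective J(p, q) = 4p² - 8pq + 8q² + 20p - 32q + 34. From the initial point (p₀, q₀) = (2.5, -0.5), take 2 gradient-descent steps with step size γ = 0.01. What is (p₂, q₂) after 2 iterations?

(1.7032, 0.5688)

∇J = (8p - 8q + 20, -8p + 16q - 32)
(p₁, q₁) = (2.5, -0.5) − 0.01·(44, -60) = (2.06, 0.1)
(p₂, q₂) = (2.06, 0.1) − 0.01·(35.68, -46.88) = (1.7032, 0.5688)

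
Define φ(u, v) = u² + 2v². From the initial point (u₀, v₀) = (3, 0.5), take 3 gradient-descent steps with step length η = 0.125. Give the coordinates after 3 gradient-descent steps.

∇φ = (2u, 4v)
(u₁, v₁) = (3, 0.5) − 0.125·(6, 2) = (2.25, 0.25)
(u₂, v₂) = (2.25, 0.25) − 0.125·(4.5, 1) = (1.6875, 0.125)
(u₃, v₃) = (1.6875, 0.125) − 0.125·(3.375, 0.5) = (1.265625, 0.0625)

(1.265625, 0.0625)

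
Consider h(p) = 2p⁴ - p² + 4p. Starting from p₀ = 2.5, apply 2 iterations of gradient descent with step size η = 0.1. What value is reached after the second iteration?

763.9592

h′(p) = 8p³ - 2p + 4
Step 1: h′(2.5) = 124; p₁ = 2.5 − 0.1·124 = -9.9
Step 2: h′(-9.9) = -7738.592; p₂ = -9.9 − 0.1·(-7738.592) = 763.9592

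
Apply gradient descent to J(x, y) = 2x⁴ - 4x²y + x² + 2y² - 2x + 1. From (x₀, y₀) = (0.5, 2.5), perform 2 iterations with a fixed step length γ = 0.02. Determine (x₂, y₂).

(0.91696, 2.1736)

∇J = (8x³ - 8xy + 2x - 2, -4x² + 4y)
(x₁, y₁) = (0.5, 2.5) − 0.02·(-10, 9) = (0.7, 2.32)
(x₂, y₂) = (0.7, 2.32) − 0.02·(-10.848, 7.32) = (0.91696, 2.1736)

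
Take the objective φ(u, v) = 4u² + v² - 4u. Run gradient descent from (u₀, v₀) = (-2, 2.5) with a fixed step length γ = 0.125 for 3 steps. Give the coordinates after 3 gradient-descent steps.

(0.5, 1.0546875)

∇φ = (8u - 4, 2v)
(u₁, v₁) = (-2, 2.5) − 0.125·(-20, 5) = (0.5, 1.875)
(u₂, v₂) = (0.5, 1.875) − 0.125·(0, 3.75) = (0.5, 1.40625)
(u₃, v₃) = (0.5, 1.40625) − 0.125·(0, 2.8125) = (0.5, 1.0546875)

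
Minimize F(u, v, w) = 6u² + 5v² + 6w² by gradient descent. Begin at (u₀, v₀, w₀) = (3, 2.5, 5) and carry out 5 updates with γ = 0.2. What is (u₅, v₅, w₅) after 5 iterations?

(-16.13472, -2.5, -26.8912)

∇F = (12u, 10v, 12w)
(u₁, v₁, w₁) = (3, 2.5, 5) − 0.2·(36, 25, 60) = (-4.2, -2.5, -7)
(u₂, v₂, w₂) = (-4.2, -2.5, -7) − 0.2·(-50.4, -25, -84) = (5.88, 2.5, 9.8)
(u₃, v₃, w₃) = (5.88, 2.5, 9.8) − 0.2·(70.56, 25, 117.6) = (-8.232, -2.5, -13.72)
(u₄, v₄, w₄) = (-8.232, -2.5, -13.72) − 0.2·(-98.784, -25, -164.64) = (11.5248, 2.5, 19.208)
(u₅, v₅, w₅) = (11.5248, 2.5, 19.208) − 0.2·(138.2976, 25, 230.496) = (-16.13472, -2.5, -26.8912)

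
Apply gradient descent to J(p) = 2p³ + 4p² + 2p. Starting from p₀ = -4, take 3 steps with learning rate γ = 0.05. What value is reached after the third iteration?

-138.0496267

J′(p) = 6p² + 8p + 2
Step 1: J′(-4) = 66; p₁ = -4 − 0.05·66 = -7.3
Step 2: J′(-7.3) = 263.34; p₂ = -7.3 − 0.05·263.34 = -20.467
Step 3: J′(-20.467) = 2351.652534; p₃ = -20.467 − 0.05·2351.652534 = -138.0496267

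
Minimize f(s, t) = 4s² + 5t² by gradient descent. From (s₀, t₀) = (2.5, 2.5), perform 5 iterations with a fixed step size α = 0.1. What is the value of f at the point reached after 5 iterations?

∇f = (8s, 10t)
(s₁, t₁) = (2.5, 2.5) − 0.1·(20, 25) = (0.5, 0)
(s₂, t₂) = (0.5, 0) − 0.1·(4, 0) = (0.1, 0)
(s₃, t₃) = (0.1, 0) − 0.1·(0.8, 0) = (0.02, 0)
(s₄, t₄) = (0.02, 0) − 0.1·(0.16, 0) = (0.004, 0)
(s₅, t₅) = (0.004, 0) − 0.1·(0.032, 0) = (0.0008, 0)
f(0.0008, 0) = 0.00000256

0.00000256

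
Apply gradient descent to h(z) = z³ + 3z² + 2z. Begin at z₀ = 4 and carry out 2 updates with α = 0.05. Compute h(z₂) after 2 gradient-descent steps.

0.221835382125

h′(z) = 3z² + 6z + 2
z₁ = 4 − 0.05·74 = 0.3
z₂ = 0.3 − 0.05·4.07 = 0.0965
h(0.0965) = 0.221835382125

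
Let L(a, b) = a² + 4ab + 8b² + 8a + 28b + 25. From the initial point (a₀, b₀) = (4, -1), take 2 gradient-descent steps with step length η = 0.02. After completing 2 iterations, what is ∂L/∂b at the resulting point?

∇L = (2a + 4b + 8, 4a + 16b + 28)
Step 1: at (4, -1), ∇L = (12, 28) → (4, -1) − 0.02·(12, 28) = (3.76, -1.56)
Step 2: at (3.76, -1.56), ∇L = (9.28, 18.08) → (3.76, -1.56) − 0.02·(9.28, 18.08) = (3.5744, -1.9216)
∂L/∂b at (3.5744, -1.9216) = 11.552

11.552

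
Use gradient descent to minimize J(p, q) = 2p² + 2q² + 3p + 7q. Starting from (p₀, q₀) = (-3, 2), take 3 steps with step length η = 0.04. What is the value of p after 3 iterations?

∇J = (4p + 3, 4q + 7)
(p₁, q₁) = (-3, 2) − 0.04·(-9, 15) = (-2.64, 1.4)
(p₂, q₂) = (-2.64, 1.4) − 0.04·(-7.56, 12.6) = (-2.3376, 0.896)
(p₃, q₃) = (-2.3376, 0.896) − 0.04·(-6.3504, 10.584) = (-2.083584, 0.47264)
p = -2.083584

-2.083584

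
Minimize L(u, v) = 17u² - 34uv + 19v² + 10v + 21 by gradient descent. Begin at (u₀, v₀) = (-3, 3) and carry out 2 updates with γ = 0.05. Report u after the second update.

∇L = (34u - 34v, -34u + 38v + 10)
(u₁, v₁) = (-3, 3) − 0.05·(-204, 226) = (7.2, -8.3)
(u₂, v₂) = (7.2, -8.3) − 0.05·(527, -550.2) = (-19.15, 19.21)
u = -19.15

-19.15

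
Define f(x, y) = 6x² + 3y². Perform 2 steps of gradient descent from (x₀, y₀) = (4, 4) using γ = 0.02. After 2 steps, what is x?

2.3104

∇f = (12x, 6y)
(x₁, y₁) = (4, 4) − 0.02·(48, 24) = (3.04, 3.52)
(x₂, y₂) = (3.04, 3.52) − 0.02·(36.48, 21.12) = (2.3104, 3.0976)
x = 2.3104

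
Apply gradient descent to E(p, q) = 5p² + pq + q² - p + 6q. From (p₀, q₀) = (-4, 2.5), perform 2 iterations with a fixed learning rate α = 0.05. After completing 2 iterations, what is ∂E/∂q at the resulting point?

∇E = (10p + q - 1, p + 2q + 6)
(p₁, q₁) = (-4, 2.5) − 0.05·(-38.5, 7) = (-2.075, 2.15)
(p₂, q₂) = (-2.075, 2.15) − 0.05·(-19.6, 8.225) = (-1.095, 1.73875)
∂E/∂q at (-1.095, 1.73875) = 8.3825

8.3825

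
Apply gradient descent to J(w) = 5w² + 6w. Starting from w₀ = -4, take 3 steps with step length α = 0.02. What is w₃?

J′(w) = 10w + 6
w₁ = -4 − 0.02·(-34) = -3.32
w₂ = -3.32 − 0.02·(-27.2) = -2.776
w₃ = -2.776 − 0.02·(-21.76) = -2.3408

-2.3408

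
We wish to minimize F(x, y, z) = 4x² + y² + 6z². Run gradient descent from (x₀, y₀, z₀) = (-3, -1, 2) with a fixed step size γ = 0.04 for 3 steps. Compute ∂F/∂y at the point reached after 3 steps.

-1.557376

∇F = (8x, 2y, 12z)
Step 1: at (-3, -1, 2), ∇F = (-24, -2, 24) → (-3, -1, 2) − 0.04·(-24, -2, 24) = (-2.04, -0.92, 1.04)
Step 2: at (-2.04, -0.92, 1.04), ∇F = (-16.32, -1.84, 12.48) → (-2.04, -0.92, 1.04) − 0.04·(-16.32, -1.84, 12.48) = (-1.3872, -0.8464, 0.5408)
Step 3: at (-1.3872, -0.8464, 0.5408), ∇F = (-11.0976, -1.6928, 6.4896) → (-1.3872, -0.8464, 0.5408) − 0.04·(-11.0976, -1.6928, 6.4896) = (-0.943296, -0.778688, 0.281216)
∂F/∂y at (-0.943296, -0.778688, 0.281216) = -1.557376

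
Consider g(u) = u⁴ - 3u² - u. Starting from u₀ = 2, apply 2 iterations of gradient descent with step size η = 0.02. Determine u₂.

1.49427776

g′(u) = 4u³ - 6u - 1
Step 1: g′(2) = 19; u₁ = 2 − 0.02·19 = 1.62
Step 2: g′(1.62) = 6.286112; u₂ = 1.62 − 0.02·6.286112 = 1.49427776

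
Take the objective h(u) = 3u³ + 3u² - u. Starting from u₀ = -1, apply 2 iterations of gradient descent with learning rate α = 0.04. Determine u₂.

-1.200704

h′(u) = 9u² + 6u - 1
Step 1: h′(-1) = 2; u₁ = -1 − 0.04·2 = -1.08
Step 2: h′(-1.08) = 3.0176; u₂ = -1.08 − 0.04·3.0176 = -1.200704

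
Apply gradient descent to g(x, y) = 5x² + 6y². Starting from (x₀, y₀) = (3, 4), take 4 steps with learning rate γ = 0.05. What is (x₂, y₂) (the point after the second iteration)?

∇g = (10x, 12y)
Step 1: at (3, 4), ∇g = (30, 48) → (3, 4) − 0.05·(30, 48) = (1.5, 1.6)
Step 2: at (1.5, 1.6), ∇g = (15, 19.2) → (1.5, 1.6) − 0.05·(15, 19.2) = (0.75, 0.64)

(0.75, 0.64)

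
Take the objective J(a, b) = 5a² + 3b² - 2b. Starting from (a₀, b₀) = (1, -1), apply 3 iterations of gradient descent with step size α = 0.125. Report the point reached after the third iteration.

∇J = (10a, 6b - 2)
(a₁, b₁) = (1, -1) − 0.125·(10, -8) = (-0.25, 0)
(a₂, b₂) = (-0.25, 0) − 0.125·(-2.5, -2) = (0.0625, 0.25)
(a₃, b₃) = (0.0625, 0.25) − 0.125·(0.625, -0.5) = (-0.015625, 0.3125)

(-0.015625, 0.3125)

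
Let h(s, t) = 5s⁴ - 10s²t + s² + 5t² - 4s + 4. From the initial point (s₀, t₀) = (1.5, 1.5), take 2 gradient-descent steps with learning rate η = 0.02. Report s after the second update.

∇h = (20s³ - 20st + 2s - 4, -10s² + 10t)
Step 1: at (1.5, 1.5), ∇h = (21.5, -7.5) → (1.5, 1.5) − 0.02·(21.5, -7.5) = (1.07, 1.65)
Step 2: at (1.07, 1.65), ∇h = (-12.66914, 5.051) → (1.07, 1.65) − 0.02·(-12.66914, 5.051) = (1.3233828, 1.54898)
s = 1.3233828

1.3233828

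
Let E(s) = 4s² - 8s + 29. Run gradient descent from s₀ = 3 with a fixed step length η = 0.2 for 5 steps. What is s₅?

0.84448

E′(s) = 8s - 8
Step 1: E′(3) = 16; s₁ = 3 − 0.2·16 = -0.2
Step 2: E′(-0.2) = -9.6; s₂ = -0.2 − 0.2·(-9.6) = 1.72
Step 3: E′(1.72) = 5.76; s₃ = 1.72 − 0.2·5.76 = 0.568
Step 4: E′(0.568) = -3.456; s₄ = 0.568 − 0.2·(-3.456) = 1.2592
Step 5: E′(1.2592) = 2.0736; s₅ = 1.2592 − 0.2·2.0736 = 0.84448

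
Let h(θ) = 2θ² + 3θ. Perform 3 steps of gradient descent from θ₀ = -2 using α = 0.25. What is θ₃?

h′(θ) = 4θ + 3
θ₁ = -2 − 0.25·(-5) = -0.75
θ₂ = -0.75 − 0.25·0 = -0.75
θ₃ = -0.75 − 0.25·0 = -0.75

-0.75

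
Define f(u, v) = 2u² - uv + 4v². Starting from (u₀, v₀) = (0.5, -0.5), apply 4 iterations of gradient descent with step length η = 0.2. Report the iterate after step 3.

∇f = (4u - v, -u + 8v)
Step 1: at (0.5, -0.5), ∇f = (2.5, -4.5) → (0.5, -0.5) − 0.2·(2.5, -4.5) = (0, 0.4)
Step 2: at (0, 0.4), ∇f = (-0.4, 3.2) → (0, 0.4) − 0.2·(-0.4, 3.2) = (0.08, -0.24)
Step 3: at (0.08, -0.24), ∇f = (0.56, -2) → (0.08, -0.24) − 0.2·(0.56, -2) = (-0.032, 0.16)

(-0.032, 0.16)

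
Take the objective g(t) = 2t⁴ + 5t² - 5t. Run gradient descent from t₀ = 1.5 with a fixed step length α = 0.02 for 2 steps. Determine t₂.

g′(t) = 8t³ + 10t - 5
t₁ = 1.5 − 0.02·37 = 0.76
t₂ = 0.76 − 0.02·6.111808 = 0.63776384

0.63776384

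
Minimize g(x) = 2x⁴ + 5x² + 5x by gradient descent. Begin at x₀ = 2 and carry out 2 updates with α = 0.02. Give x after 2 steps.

g′(x) = 8x³ + 10x + 5
x₁ = 2 − 0.02·89 = 0.22
x₂ = 0.22 − 0.02·7.285184 = 0.07429632

0.07429632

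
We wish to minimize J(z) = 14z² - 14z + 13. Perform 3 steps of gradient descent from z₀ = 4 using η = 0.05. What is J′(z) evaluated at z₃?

J′(z) = 28z - 14
Step 1: J′(4) = 98; z₁ = 4 − 0.05·98 = -0.9
Step 2: J′(-0.9) = -39.2; z₂ = -0.9 − 0.05·(-39.2) = 1.06
Step 3: J′(1.06) = 15.68; z₃ = 1.06 − 0.05·15.68 = 0.276
J′(z) at (0.276) = -6.272

-6.272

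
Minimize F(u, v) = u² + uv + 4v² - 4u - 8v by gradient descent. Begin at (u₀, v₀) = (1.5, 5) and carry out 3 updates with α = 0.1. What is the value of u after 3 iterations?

1.19

∇F = (2u + v - 4, u + 8v - 8)
(u₁, v₁) = (1.5, 5) − 0.1·(4, 33.5) = (1.1, 1.65)
(u₂, v₂) = (1.1, 1.65) − 0.1·(-0.15, 6.3) = (1.115, 1.02)
(u₃, v₃) = (1.115, 1.02) − 0.1·(-0.75, 1.275) = (1.19, 0.8925)
u = 1.19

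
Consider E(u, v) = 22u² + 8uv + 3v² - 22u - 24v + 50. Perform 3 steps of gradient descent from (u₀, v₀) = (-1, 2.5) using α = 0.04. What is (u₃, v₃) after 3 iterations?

∇E = (44u + 8v - 22, 8u + 6v - 24)
(u₁, v₁) = (-1, 2.5) − 0.04·(-46, -17) = (0.84, 3.18)
(u₂, v₂) = (0.84, 3.18) − 0.04·(40.4, 1.8) = (-0.776, 3.108)
(u₃, v₃) = (-0.776, 3.108) − 0.04·(-31.28, -11.56) = (0.4752, 3.5704)

(0.4752, 3.5704)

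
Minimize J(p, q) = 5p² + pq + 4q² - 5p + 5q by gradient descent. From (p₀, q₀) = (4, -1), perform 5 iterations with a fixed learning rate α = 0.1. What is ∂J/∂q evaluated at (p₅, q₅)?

-0.00916

∇J = (10p + q - 5, p + 8q + 5)
Step 1: at (4, -1), ∇J = (34, 1) → (4, -1) − 0.1·(34, 1) = (0.6, -1.1)
Step 2: at (0.6, -1.1), ∇J = (-0.1, -3.2) → (0.6, -1.1) − 0.1·(-0.1, -3.2) = (0.61, -0.78)
Step 3: at (0.61, -0.78), ∇J = (0.32, -0.63) → (0.61, -0.78) − 0.1·(0.32, -0.63) = (0.578, -0.717)
Step 4: at (0.578, -0.717), ∇J = (0.063, -0.158) → (0.578, -0.717) − 0.1·(0.063, -0.158) = (0.5717, -0.7012)
Step 5: at (0.5717, -0.7012), ∇J = (0.0158, -0.0379) → (0.5717, -0.7012) − 0.1·(0.0158, -0.0379) = (0.57012, -0.69741)
∂J/∂q at (0.57012, -0.69741) = -0.00916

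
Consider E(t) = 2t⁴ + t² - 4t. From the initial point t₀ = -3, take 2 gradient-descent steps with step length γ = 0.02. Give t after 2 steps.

E′(t) = 8t³ + 2t - 4
Step 1: E′(-3) = -226; t₁ = -3 − 0.02·(-226) = 1.52
Step 2: E′(1.52) = 27.134464; t₂ = 1.52 − 0.02·27.134464 = 0.97731072

0.97731072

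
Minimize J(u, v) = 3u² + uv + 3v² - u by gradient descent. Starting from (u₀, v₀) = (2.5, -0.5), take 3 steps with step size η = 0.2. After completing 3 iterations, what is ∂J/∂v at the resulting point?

-0.416

∇J = (6u + v - 1, u + 6v)
(u₁, v₁) = (2.5, -0.5) − 0.2·(13.5, -0.5) = (-0.2, -0.4)
(u₂, v₂) = (-0.2, -0.4) − 0.2·(-2.6, -2.6) = (0.32, 0.12)
(u₃, v₃) = (0.32, 0.12) − 0.2·(1.04, 1.04) = (0.112, -0.088)
∂J/∂v at (0.112, -0.088) = -0.416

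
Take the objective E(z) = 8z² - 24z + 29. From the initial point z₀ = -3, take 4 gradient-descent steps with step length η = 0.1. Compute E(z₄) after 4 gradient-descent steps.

13.72097792

E′(z) = 16z - 24
z₁ = -3 − 0.1·(-72) = 4.2
z₂ = 4.2 − 0.1·43.2 = -0.12
z₃ = -0.12 − 0.1·(-25.92) = 2.472
z₄ = 2.472 − 0.1·15.552 = 0.9168
E(0.9168) = 13.72097792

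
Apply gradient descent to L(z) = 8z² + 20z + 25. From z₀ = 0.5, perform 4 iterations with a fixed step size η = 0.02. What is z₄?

L′(z) = 16z + 20
z₁ = 0.5 − 0.02·28 = -0.06
z₂ = -0.06 − 0.02·19.04 = -0.4408
z₃ = -0.4408 − 0.02·12.9472 = -0.699744
z₄ = -0.699744 − 0.02·8.804096 = -0.87582592

-0.87582592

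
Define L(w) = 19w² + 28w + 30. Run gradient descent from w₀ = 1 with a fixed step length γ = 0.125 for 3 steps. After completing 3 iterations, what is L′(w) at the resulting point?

-3480.46875

L′(w) = 38w + 28
Step 1: L′(1) = 66; w₁ = 1 − 0.125·66 = -7.25
Step 2: L′(-7.25) = -247.5; w₂ = -7.25 − 0.125·(-247.5) = 23.6875
Step 3: L′(23.6875) = 928.125; w₃ = 23.6875 − 0.125·928.125 = -92.328125
L′(w) at (-92.328125) = -3480.46875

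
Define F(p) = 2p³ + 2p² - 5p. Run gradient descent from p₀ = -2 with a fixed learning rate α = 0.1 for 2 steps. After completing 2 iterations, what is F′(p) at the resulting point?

271.175256

F′(p) = 6p² + 4p - 5
Step 1: F′(-2) = 11; p₁ = -2 − 0.1·11 = -3.1
Step 2: F′(-3.1) = 40.26; p₂ = -3.1 − 0.1·40.26 = -7.126
F′(p) at (-7.126) = 271.175256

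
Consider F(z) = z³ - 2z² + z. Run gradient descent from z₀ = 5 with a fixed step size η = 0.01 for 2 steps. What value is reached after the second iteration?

F′(z) = 3z² - 4z + 1
Step 1: F′(5) = 56; z₁ = 5 − 0.01·56 = 4.44
Step 2: F′(4.44) = 42.3808; z₂ = 4.44 − 0.01·42.3808 = 4.016192

4.016192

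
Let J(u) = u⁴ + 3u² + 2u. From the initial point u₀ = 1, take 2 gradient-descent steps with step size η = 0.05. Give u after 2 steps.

J′(u) = 4u³ + 6u + 2
Step 1: J′(1) = 12; u₁ = 1 − 0.05·12 = 0.4
Step 2: J′(0.4) = 4.656; u₂ = 0.4 − 0.05·4.656 = 0.1672

0.1672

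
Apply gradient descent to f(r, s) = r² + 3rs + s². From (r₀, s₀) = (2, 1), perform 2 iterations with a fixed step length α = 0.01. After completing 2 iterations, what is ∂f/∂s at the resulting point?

∇f = (2r + 3s, 3r + 2s)
Step 1: at (2, 1), ∇f = (7, 8) → (2, 1) − 0.01·(7, 8) = (1.93, 0.92)
Step 2: at (1.93, 0.92), ∇f = (6.62, 7.63) → (1.93, 0.92) − 0.01·(6.62, 7.63) = (1.8638, 0.8437)
∂f/∂s at (1.8638, 0.8437) = 7.2788

7.2788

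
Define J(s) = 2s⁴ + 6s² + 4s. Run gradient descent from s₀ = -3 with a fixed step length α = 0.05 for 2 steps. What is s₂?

J′(s) = 8s³ + 12s + 4
s₁ = -3 − 0.05·(-248) = 9.4
s₂ = 9.4 − 0.05·6761.472 = -328.6736

-328.6736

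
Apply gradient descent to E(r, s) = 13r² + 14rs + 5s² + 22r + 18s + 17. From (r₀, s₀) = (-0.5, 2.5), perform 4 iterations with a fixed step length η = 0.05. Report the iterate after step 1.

∇E = (26r + 14s + 22, 14r + 10s + 18)
Step 1: at (-0.5, 2.5), ∇E = (44, 36) → (-0.5, 2.5) − 0.05·(44, 36) = (-2.7, 0.7)

(-2.7, 0.7)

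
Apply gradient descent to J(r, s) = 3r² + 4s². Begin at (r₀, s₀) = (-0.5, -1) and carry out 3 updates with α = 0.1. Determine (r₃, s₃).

(-0.032, -0.008)

∇J = (6r, 8s)
Step 1: at (-0.5, -1), ∇J = (-3, -8) → (-0.5, -1) − 0.1·(-3, -8) = (-0.2, -0.2)
Step 2: at (-0.2, -0.2), ∇J = (-1.2, -1.6) → (-0.2, -0.2) − 0.1·(-1.2, -1.6) = (-0.08, -0.04)
Step 3: at (-0.08, -0.04), ∇J = (-0.48, -0.32) → (-0.08, -0.04) − 0.1·(-0.48, -0.32) = (-0.032, -0.008)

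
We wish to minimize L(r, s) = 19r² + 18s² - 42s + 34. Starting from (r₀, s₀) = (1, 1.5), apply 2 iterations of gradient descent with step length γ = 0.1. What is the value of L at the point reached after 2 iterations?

1268.7416

∇L = (38r, 36s - 42)
Step 1: at (1, 1.5), ∇L = (38, 12) → (1, 1.5) − 0.1·(38, 12) = (-2.8, 0.3)
Step 2: at (-2.8, 0.3), ∇L = (-106.4, -31.2) → (-2.8, 0.3) − 0.1·(-106.4, -31.2) = (7.84, 3.42)
L(7.84, 3.42) = 1268.7416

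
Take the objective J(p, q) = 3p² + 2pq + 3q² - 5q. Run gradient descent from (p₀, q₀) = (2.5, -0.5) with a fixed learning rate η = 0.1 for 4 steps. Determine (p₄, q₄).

(-0.036, 0.6632)

∇J = (6p + 2q, 2p + 6q - 5)
(p₁, q₁) = (2.5, -0.5) − 0.1·(14, -3) = (1.1, -0.2)
(p₂, q₂) = (1.1, -0.2) − 0.1·(6.2, -4) = (0.48, 0.2)
(p₃, q₃) = (0.48, 0.2) − 0.1·(3.28, -2.84) = (0.152, 0.484)
(p₄, q₄) = (0.152, 0.484) − 0.1·(1.88, -1.792) = (-0.036, 0.6632)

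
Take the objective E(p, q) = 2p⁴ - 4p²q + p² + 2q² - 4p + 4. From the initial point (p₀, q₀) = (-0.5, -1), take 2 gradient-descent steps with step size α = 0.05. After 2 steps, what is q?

-0.6

∇E = (8p³ - 8pq + 2p - 4, -4p² + 4q)
(p₁, q₁) = (-0.5, -1) − 0.05·(-10, -5) = (0, -0.75)
(p₂, q₂) = (0, -0.75) − 0.05·(-4, -3) = (0.2, -0.6)
q = -0.6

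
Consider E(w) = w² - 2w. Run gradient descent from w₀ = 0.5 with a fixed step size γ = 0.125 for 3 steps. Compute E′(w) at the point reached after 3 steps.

-0.421875

E′(w) = 2w - 2
Step 1: E′(0.5) = -1; w₁ = 0.5 − 0.125·(-1) = 0.625
Step 2: E′(0.625) = -0.75; w₂ = 0.625 − 0.125·(-0.75) = 0.71875
Step 3: E′(0.71875) = -0.5625; w₃ = 0.71875 − 0.125·(-0.5625) = 0.7890625
E′(w) at (0.7890625) = -0.421875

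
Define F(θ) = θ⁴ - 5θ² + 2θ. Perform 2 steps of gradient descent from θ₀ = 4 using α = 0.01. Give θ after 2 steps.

1.74085728

F′(θ) = 4θ³ - 10θ + 2
θ₁ = 4 − 0.01·218 = 1.82
θ₂ = 1.82 − 0.01·7.914272 = 1.74085728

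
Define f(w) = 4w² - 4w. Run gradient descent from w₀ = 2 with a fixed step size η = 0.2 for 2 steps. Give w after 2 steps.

f′(w) = 8w - 4
Step 1: f′(2) = 12; w₁ = 2 − 0.2·12 = -0.4
Step 2: f′(-0.4) = -7.2; w₂ = -0.4 − 0.2·(-7.2) = 1.04

1.04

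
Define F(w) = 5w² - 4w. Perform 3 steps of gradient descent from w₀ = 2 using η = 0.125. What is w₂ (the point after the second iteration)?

F′(w) = 10w - 4
Step 1: F′(2) = 16; w₁ = 2 − 0.125·16 = 0
Step 2: F′(0) = -4; w₂ = 0 − 0.125·(-4) = 0.5

0.5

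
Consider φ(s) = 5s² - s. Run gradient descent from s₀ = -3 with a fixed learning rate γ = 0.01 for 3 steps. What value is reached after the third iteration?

φ′(s) = 10s - 1
Step 1: φ′(-3) = -31; s₁ = -3 − 0.01·(-31) = -2.69
Step 2: φ′(-2.69) = -27.9; s₂ = -2.69 − 0.01·(-27.9) = -2.411
Step 3: φ′(-2.411) = -25.11; s₃ = -2.411 − 0.01·(-25.11) = -2.1599

-2.1599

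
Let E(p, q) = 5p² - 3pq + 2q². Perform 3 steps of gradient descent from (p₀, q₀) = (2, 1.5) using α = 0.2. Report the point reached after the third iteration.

∇E = (10p - 3q, -3p + 4q)
Step 1: at (2, 1.5), ∇E = (15.5, 0) → (2, 1.5) − 0.2·(15.5, 0) = (-1.1, 1.5)
Step 2: at (-1.1, 1.5), ∇E = (-15.5, 9.3) → (-1.1, 1.5) − 0.2·(-15.5, 9.3) = (2, -0.36)
Step 3: at (2, -0.36), ∇E = (21.08, -7.44) → (2, -0.36) − 0.2·(21.08, -7.44) = (-2.216, 1.128)

(-2.216, 1.128)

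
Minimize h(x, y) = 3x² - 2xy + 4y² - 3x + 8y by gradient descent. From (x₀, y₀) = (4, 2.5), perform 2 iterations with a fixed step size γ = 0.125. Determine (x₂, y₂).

∇h = (6x - 2y - 3, -2x + 8y + 8)
Step 1: at (4, 2.5), ∇h = (16, 20) → (4, 2.5) − 0.125·(16, 20) = (2, 0)
Step 2: at (2, 0), ∇h = (9, 4) → (2, 0) − 0.125·(9, 4) = (0.875, -0.5)

(0.875, -0.5)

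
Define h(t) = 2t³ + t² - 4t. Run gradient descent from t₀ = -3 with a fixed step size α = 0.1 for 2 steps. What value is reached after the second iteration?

-38.376

h′(t) = 6t² + 2t - 4
Step 1: h′(-3) = 44; t₁ = -3 − 0.1·44 = -7.4
Step 2: h′(-7.4) = 309.76; t₂ = -7.4 − 0.1·309.76 = -38.376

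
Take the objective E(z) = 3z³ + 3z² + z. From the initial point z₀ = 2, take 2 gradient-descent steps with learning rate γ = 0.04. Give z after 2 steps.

E′(z) = 9z² + 6z + 1
Step 1: E′(2) = 49; z₁ = 2 − 0.04·49 = 0.04
Step 2: E′(0.04) = 1.2544; z₂ = 0.04 − 0.04·1.2544 = -0.010176

-0.010176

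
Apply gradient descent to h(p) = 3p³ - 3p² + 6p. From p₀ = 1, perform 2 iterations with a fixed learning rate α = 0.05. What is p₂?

0.278875

h′(p) = 9p² - 6p + 6
p₁ = 1 − 0.05·9 = 0.55
p₂ = 0.55 − 0.05·5.4225 = 0.278875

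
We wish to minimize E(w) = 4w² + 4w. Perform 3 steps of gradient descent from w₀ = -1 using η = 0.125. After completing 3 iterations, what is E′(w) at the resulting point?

E′(w) = 8w + 4
Step 1: E′(-1) = -4; w₁ = -1 − 0.125·(-4) = -0.5
Step 2: E′(-0.5) = 0; w₂ = -0.5 − 0.125·0 = -0.5
Step 3: E′(-0.5) = 0; w₃ = -0.5 − 0.125·0 = -0.5
E′(w) at (-0.5) = 0

0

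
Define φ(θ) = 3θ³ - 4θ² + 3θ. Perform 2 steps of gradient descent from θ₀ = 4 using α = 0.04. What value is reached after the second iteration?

φ′(θ) = 9θ² - 8θ + 3
Step 1: φ′(4) = 115; θ₁ = 4 − 0.04·115 = -0.6
Step 2: φ′(-0.6) = 11.04; θ₂ = -0.6 − 0.04·11.04 = -1.0416

-1.0416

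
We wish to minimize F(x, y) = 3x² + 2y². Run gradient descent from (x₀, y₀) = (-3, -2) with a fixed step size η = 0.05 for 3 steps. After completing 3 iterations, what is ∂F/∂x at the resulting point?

∇F = (6x, 4y)
(x₁, y₁) = (-3, -2) − 0.05·(-18, -8) = (-2.1, -1.6)
(x₂, y₂) = (-2.1, -1.6) − 0.05·(-12.6, -6.4) = (-1.47, -1.28)
(x₃, y₃) = (-1.47, -1.28) − 0.05·(-8.82, -5.12) = (-1.029, -1.024)
∂F/∂x at (-1.029, -1.024) = -6.174

-6.174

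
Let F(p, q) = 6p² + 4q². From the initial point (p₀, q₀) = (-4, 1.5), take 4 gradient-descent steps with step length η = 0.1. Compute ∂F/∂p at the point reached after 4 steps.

∇F = (12p, 8q)
Step 1: at (-4, 1.5), ∇F = (-48, 12) → (-4, 1.5) − 0.1·(-48, 12) = (0.8, 0.3)
Step 2: at (0.8, 0.3), ∇F = (9.6, 2.4) → (0.8, 0.3) − 0.1·(9.6, 2.4) = (-0.16, 0.06)
Step 3: at (-0.16, 0.06), ∇F = (-1.92, 0.48) → (-0.16, 0.06) − 0.1·(-1.92, 0.48) = (0.032, 0.012)
Step 4: at (0.032, 0.012), ∇F = (0.384, 0.096) → (0.032, 0.012) − 0.1·(0.384, 0.096) = (-0.0064, 0.0024)
∂F/∂p at (-0.0064, 0.0024) = -0.0768

-0.0768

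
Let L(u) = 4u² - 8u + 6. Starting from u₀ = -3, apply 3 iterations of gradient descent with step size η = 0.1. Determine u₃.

L′(u) = 8u - 8
u₁ = -3 − 0.1·(-32) = 0.2
u₂ = 0.2 − 0.1·(-6.4) = 0.84
u₃ = 0.84 − 0.1·(-1.28) = 0.968

0.968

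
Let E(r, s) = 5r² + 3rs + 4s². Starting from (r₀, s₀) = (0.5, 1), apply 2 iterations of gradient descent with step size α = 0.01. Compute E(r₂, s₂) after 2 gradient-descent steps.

∇E = (10r + 3s, 3r + 8s)
(r₁, s₁) = (0.5, 1) − 0.01·(8, 9.5) = (0.42, 0.905)
(r₂, s₂) = (0.42, 0.905) − 0.01·(6.915, 8.5) = (0.35085, 0.82)
E(0.35085, 0.82) = 4.1681696125

4.1681696125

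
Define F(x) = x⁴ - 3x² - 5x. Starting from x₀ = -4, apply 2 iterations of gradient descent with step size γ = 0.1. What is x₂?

F′(x) = 4x³ - 6x - 5
Step 1: F′(-4) = -237; x₁ = -4 − 0.1·(-237) = 19.7
Step 2: F′(19.7) = 30458.292; x₂ = 19.7 − 0.1·30458.292 = -3026.1292

-3026.1292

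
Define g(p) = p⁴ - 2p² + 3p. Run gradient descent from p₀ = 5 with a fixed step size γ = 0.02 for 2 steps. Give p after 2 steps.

g′(p) = 4p³ - 4p + 3
p₁ = 5 − 0.02·483 = -4.66
p₂ = -4.66 − 0.02·(-383.138784) = 3.00277568

3.00277568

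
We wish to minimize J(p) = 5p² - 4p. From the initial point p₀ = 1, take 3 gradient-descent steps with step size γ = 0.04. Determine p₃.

J′(p) = 10p - 4
Step 1: J′(1) = 6; p₁ = 1 − 0.04·6 = 0.76
Step 2: J′(0.76) = 3.6; p₂ = 0.76 − 0.04·3.6 = 0.616
Step 3: J′(0.616) = 2.16; p₃ = 0.616 − 0.04·2.16 = 0.5296

0.5296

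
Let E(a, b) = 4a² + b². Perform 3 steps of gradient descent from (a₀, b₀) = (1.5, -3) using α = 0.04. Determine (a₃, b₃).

(0.471648, -2.336064)

∇E = (8a, 2b)
Step 1: at (1.5, -3), ∇E = (12, -6) → (1.5, -3) − 0.04·(12, -6) = (1.02, -2.76)
Step 2: at (1.02, -2.76), ∇E = (8.16, -5.52) → (1.02, -2.76) − 0.04·(8.16, -5.52) = (0.6936, -2.5392)
Step 3: at (0.6936, -2.5392), ∇E = (5.5488, -5.0784) → (0.6936, -2.5392) − 0.04·(5.5488, -5.0784) = (0.471648, -2.336064)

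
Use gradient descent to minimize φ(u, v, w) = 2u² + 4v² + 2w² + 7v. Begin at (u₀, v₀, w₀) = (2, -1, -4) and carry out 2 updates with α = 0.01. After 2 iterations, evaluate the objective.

30.95613696

∇φ = (4u, 8v + 7, 4w)
Step 1: at (2, -1, -4), ∇φ = (8, -1, -16) → (2, -1, -4) − 0.01·(8, -1, -16) = (1.92, -0.99, -3.84)
Step 2: at (1.92, -0.99, -3.84), ∇φ = (7.68, -0.92, -15.36) → (1.92, -0.99, -3.84) − 0.01·(7.68, -0.92, -15.36) = (1.8432, -0.9808, -3.6864)
φ(1.8432, -0.9808, -3.6864) = 30.95613696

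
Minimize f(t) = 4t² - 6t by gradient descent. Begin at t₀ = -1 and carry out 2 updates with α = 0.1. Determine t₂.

0.68

f′(t) = 8t - 6
Step 1: f′(-1) = -14; t₁ = -1 − 0.1·(-14) = 0.4
Step 2: f′(0.4) = -2.8; t₂ = 0.4 − 0.1·(-2.8) = 0.68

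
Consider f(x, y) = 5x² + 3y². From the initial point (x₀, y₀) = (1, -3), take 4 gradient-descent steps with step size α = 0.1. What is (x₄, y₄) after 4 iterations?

(0, -0.0768)

∇f = (10x, 6y)
Step 1: at (1, -3), ∇f = (10, -18) → (1, -3) − 0.1·(10, -18) = (0, -1.2)
Step 2: at (0, -1.2), ∇f = (0, -7.2) → (0, -1.2) − 0.1·(0, -7.2) = (0, -0.48)
Step 3: at (0, -0.48), ∇f = (0, -2.88) → (0, -0.48) − 0.1·(0, -2.88) = (0, -0.192)
Step 4: at (0, -0.192), ∇f = (0, -1.152) → (0, -0.192) − 0.1·(0, -1.152) = (0, -0.0768)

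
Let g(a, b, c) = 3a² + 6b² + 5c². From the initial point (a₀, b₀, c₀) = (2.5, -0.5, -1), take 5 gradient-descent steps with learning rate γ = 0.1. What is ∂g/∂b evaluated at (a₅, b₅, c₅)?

0.00192

∇g = (6a, 12b, 10c)
Step 1: at (2.5, -0.5, -1), ∇g = (15, -6, -10) → (2.5, -0.5, -1) − 0.1·(15, -6, -10) = (1, 0.1, 0)
Step 2: at (1, 0.1, 0), ∇g = (6, 1.2, 0) → (1, 0.1, 0) − 0.1·(6, 1.2, 0) = (0.4, -0.02, 0)
Step 3: at (0.4, -0.02, 0), ∇g = (2.4, -0.24, 0) → (0.4, -0.02, 0) − 0.1·(2.4, -0.24, 0) = (0.16, 0.004, 0)
Step 4: at (0.16, 0.004, 0), ∇g = (0.96, 0.048, 0) → (0.16, 0.004, 0) − 0.1·(0.96, 0.048, 0) = (0.064, -0.0008, 0)
Step 5: at (0.064, -0.0008, 0), ∇g = (0.384, -0.0096, 0) → (0.064, -0.0008, 0) − 0.1·(0.384, -0.0096, 0) = (0.0256, 0.00016, 0)
∂g/∂b at (0.0256, 0.00016, 0) = 0.00192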